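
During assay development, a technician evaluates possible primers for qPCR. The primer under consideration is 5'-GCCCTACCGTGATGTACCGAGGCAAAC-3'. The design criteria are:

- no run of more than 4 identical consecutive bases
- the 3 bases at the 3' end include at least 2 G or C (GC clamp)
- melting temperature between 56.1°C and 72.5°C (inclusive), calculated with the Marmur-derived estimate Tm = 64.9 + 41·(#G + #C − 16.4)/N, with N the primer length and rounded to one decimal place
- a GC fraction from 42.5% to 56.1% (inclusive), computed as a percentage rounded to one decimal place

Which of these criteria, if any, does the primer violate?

Fails: GC clamp, GC content.

Base counts: A=7, T=4, G=7, C=9 (length 27).
homopolymer run: longest run = 3 ✓
GC clamp: 3' end AAC has 1 G/C, need ≥2 ✗
Tm: Tm = 64.9 + 41·(16 − 16.4)/27 = 64.3°C ✓
GC content: GC 16/27 = 59.3%, outside 42.5–56.1% ✗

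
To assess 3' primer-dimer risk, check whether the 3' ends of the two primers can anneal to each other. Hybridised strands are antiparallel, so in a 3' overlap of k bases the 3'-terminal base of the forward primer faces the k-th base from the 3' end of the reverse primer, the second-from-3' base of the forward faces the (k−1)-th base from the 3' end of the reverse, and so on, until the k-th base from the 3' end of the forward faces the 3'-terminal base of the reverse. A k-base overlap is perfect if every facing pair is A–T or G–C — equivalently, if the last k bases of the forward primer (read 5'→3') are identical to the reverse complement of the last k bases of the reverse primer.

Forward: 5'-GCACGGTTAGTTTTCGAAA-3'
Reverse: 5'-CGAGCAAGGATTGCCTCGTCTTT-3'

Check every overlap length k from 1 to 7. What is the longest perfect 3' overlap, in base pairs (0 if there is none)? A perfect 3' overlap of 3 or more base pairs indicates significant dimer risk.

Longest perfect overlap: 3 complementary base pairs; significant dimer risk (threshold 3).

Last 7 bases (5'→3') — forward …TTCGAAA, reverse …CGTCTTT.
Reverse complement of the reverse primer's last 7 bases: AAAGACG; its first k bases are the reverse complement of the reverse primer's last k bases, so a perfect k-base overlap needs the forward primer's last k bases to equal them.
Comparing (forward last k vs required): k=1: A vs A ✓; k=2: AA vs AA ✓; k=3: AAA vs AAA ✓; k=4: GAAA vs AAAG ✗; k=5: CGAAA vs AAAGA ✗; k=6: TCGAAA vs AAAGAC ✗; k=7: TTCGAAA vs AAAGACG ✗.
Perfect overlaps at k = 1, 2, 3; the largest is 3.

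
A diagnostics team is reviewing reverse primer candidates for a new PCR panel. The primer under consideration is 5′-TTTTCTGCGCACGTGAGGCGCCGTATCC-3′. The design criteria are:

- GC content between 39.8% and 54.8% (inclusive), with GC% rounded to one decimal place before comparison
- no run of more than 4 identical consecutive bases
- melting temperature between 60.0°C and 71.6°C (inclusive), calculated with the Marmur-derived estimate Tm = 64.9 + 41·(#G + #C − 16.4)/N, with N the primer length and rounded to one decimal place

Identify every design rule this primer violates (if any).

Base counts: A=3, T=8, G=8, C=9 (length 28).
GC content: GC 17/28 = 60.7%, outside 39.8–54.8% ✗
homopolymer run: longest run = 4 ✓
Tm: Tm = 64.9 + 41·(17 − 16.4)/28 = 65.8°C ✓

Fails: GC content.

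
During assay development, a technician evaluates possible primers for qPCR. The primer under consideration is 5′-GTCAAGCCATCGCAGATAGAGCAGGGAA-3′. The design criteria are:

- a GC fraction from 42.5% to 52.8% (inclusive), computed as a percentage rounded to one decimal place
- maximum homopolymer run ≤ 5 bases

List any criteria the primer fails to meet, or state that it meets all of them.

Base counts: A=10, T=3, G=9, C=6 (length 28).
GC content: GC 15/28 = 53.6%, outside 42.5–52.8% ✗
homopolymer run: longest run = 3 ✓

Fails: GC content.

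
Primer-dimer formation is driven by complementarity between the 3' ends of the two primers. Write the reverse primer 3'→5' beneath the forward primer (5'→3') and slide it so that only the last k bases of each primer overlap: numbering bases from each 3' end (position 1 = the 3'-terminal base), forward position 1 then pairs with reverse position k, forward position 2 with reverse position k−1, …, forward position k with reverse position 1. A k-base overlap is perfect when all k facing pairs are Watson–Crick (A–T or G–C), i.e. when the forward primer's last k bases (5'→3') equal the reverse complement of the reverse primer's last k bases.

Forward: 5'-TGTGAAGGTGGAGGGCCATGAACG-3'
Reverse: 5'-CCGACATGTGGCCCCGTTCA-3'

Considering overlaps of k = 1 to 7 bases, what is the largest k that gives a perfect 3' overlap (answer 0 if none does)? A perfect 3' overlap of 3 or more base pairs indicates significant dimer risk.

Last 7 bases (5'→3') — forward …ATGAACG, reverse …CCGTTCA.
Reverse complement of the reverse primer's last 7 bases: TGAACGG; its first k bases are the reverse complement of the reverse primer's last k bases, so a perfect k-base overlap needs the forward primer's last k bases to equal them.
Comparing (forward last k vs required): k=1: G vs T ✗; k=2: CG vs TG ✗; k=3: ACG vs TGA ✗; k=4: AACG vs TGAA ✗; k=5: GAACG vs TGAAC ✗; k=6: TGAACG vs TGAACG ✓; k=7: ATGAACG vs TGAACGG ✗.
Only k = 6 is perfect, so the longest perfect 3' overlap is 6.

Longest perfect overlap: 6 complementary base pairs; significant dimer risk (threshold 3).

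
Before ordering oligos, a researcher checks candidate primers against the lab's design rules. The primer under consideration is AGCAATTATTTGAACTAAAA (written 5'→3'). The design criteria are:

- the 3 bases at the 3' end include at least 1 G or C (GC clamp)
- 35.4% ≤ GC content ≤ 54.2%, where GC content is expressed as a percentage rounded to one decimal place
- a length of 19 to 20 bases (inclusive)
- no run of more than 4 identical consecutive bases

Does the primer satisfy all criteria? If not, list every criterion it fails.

Base counts: A=10, T=6, G=2, C=2 (length 20).
GC clamp: 3' end AAA has 0 G/C, need ≥1 ✗
GC content: GC 4/20 = 20.0%, outside 35.4–54.2% ✗
length: length 20 ✓
homopolymer run: longest run = 4 ✓

Fails: GC clamp, GC content.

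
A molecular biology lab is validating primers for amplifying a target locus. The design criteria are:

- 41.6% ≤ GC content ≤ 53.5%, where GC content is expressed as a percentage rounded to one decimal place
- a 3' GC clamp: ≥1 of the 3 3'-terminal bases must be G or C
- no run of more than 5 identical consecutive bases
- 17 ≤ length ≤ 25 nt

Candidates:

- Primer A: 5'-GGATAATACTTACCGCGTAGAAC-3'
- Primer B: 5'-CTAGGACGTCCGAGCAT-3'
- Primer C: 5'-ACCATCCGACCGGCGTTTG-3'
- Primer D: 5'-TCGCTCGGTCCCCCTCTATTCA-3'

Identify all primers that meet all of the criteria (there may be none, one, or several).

Primer A only.

Primer A (23 nt, A=8 T=5 G=5 C=5): GC 10/23 = 43.5% ✓; 3' end AAC has 1 G/C ✓; longest run = 2 ✓; length 23 ✓ — passes.
Primer B (17 nt, A=4 T=3 G=5 C=5): GC 10/17 = 58.8%, outside 41.6–53.5% ✗; 3' end CAT has 1 G/C ✓; longest run = 2 ✓; length 17 ✓ — fails.
Primer C (19 nt, A=3 T=4 G=5 C=7): GC 12/19 = 63.2%, outside 41.6–53.5% ✗; 3' end TTG has 1 G/C ✓; longest run = 3 ✓; length 19 ✓ — fails.
Primer D (22 nt, A=2 T=7 G=3 C=10): GC 13/22 = 59.1%, outside 41.6–53.5% ✗; 3' end TCA has 1 G/C ✓; longest run = 5 ✓; length 22 ✓ — fails.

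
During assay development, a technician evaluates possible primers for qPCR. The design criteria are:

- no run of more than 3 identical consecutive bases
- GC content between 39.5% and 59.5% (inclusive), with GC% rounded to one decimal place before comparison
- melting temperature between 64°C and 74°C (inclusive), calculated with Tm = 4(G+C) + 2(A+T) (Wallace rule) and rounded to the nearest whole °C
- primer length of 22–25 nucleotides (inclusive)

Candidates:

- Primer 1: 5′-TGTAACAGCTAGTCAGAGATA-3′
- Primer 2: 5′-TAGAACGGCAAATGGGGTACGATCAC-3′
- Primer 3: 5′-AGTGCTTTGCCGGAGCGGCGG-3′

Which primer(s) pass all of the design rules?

Primer 1 (21 nt, A=8 T=5 G=5 C=3): longest run = 2 ✓; GC 8/21 = 38.1%, outside 39.5–59.5% ✗; Tm = 2·13 + 4·8 = 58°C, outside 64–74°C ✗; length 21, outside 22–25 ✗ — fails.
Primer 2 (26 nt, A=9 T=4 G=8 C=5): longest run = 4, exceeds 3 ✗; GC 13/26 = 50.0% ✓; Tm = 2·13 + 4·13 = 78°C, outside 64–74°C ✗; length 26, outside 22–25 ✗ — fails.
Primer 3 (21 nt, A=2 T=4 G=10 C=5): longest run = 3 ✓; GC 15/21 = 71.4%, outside 39.5–59.5% ✗; Tm = 2·6 + 4·15 = 72°C ✓; length 21, outside 22–25 ✗ — fails.

None of the candidates satisfy all criteria.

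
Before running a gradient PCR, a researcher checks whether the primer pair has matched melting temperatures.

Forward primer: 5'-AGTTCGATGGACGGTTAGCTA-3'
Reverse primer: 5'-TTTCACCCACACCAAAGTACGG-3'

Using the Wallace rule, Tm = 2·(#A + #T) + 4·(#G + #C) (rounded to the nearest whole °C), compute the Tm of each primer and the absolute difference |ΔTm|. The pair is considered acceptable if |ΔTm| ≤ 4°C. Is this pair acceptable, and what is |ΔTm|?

Forward: A=5 T=6 G=7 C=3 → Tm = 2·11 + 4·10 = 62°C.
Reverse: A=7 T=4 G=3 C=8 → Tm = 2·11 + 4·11 = 66°C.
|ΔTm| = |62 − 66| = 4°C, ≤ 4°C.

|ΔTm| = 4°C; the pair is acceptable.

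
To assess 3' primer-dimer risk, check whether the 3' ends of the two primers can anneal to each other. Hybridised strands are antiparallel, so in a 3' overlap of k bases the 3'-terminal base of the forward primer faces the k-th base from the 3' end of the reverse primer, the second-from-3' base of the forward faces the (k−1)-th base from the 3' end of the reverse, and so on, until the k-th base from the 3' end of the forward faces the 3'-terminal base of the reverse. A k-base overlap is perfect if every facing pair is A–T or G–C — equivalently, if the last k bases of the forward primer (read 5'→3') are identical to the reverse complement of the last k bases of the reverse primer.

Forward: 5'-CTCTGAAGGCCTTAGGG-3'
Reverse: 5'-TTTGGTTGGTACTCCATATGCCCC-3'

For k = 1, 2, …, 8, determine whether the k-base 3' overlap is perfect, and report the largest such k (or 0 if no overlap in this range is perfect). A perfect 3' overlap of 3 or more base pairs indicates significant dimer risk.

Longest perfect overlap: 3 complementary base pairs; significant dimer risk (threshold 3).

Last 8 bases (5'→3') — forward …CCTTAGGG, reverse …TATGCCCC.
Reverse complement of the reverse primer's last 8 bases: GGGGCATA; its first k bases are the reverse complement of the reverse primer's last k bases, so a perfect k-base overlap needs the forward primer's last k bases to equal them.
Comparing (forward last k vs required): k=1: G vs G ✓; k=2: GG vs GG ✓; k=3: GGG vs GGG ✓; k=4: AGGG vs GGGG ✗; k=5: TAGGG vs GGGGC ✗; k=6: TTAGGG vs GGGGCA ✗; k=7: CTTAGGG vs GGGGCAT ✗; k=8: CCTTAGGG vs GGGGCATA ✗.
Perfect overlaps at k = 1, 2, 3; the largest is 3.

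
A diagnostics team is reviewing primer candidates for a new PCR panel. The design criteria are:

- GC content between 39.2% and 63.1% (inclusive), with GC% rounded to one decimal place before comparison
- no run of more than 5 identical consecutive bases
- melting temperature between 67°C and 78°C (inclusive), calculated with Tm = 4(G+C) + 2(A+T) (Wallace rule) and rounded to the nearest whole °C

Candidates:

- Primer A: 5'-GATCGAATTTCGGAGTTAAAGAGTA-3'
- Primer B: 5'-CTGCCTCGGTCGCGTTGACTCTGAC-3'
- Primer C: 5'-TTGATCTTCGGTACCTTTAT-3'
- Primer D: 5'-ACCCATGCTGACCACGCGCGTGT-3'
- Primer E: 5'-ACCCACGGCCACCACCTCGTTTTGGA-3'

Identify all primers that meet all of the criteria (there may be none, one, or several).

Primer A (25 nt, A=9 T=7 G=7 C=2): GC 9/25 = 36.0%, outside 39.2–63.1% ✗; longest run = 3 ✓; Tm = 2·16 + 4·9 = 68°C ✓ — fails.
Primer B (25 nt, A=2 T=7 G=7 C=9): GC 16/25 = 64.0%, outside 39.2–63.1% ✗; longest run = 2 ✓; Tm = 2·9 + 4·16 = 82°C, outside 67–78°C ✗ — fails.
Primer C (20 nt, A=3 T=10 G=3 C=4): GC 7/20 = 35.0%, outside 39.2–63.1% ✗; longest run = 3 ✓; Tm = 2·13 + 4·7 = 54°C, outside 67–78°C ✗ — fails.
Primer D (23 nt, A=4 T=4 G=6 C=9): GC 15/23 = 65.2%, outside 39.2–63.1% ✗; longest run = 3 ✓; Tm = 2·8 + 4·15 = 76°C ✓ — fails.
Primer E (26 nt, A=5 T=5 G=5 C=11): GC 16/26 = 61.5% ✓; longest run = 4 ✓; Tm = 2·10 + 4·16 = 84°C, outside 67–78°C ✗ — fails.

None of the candidates satisfy all criteria.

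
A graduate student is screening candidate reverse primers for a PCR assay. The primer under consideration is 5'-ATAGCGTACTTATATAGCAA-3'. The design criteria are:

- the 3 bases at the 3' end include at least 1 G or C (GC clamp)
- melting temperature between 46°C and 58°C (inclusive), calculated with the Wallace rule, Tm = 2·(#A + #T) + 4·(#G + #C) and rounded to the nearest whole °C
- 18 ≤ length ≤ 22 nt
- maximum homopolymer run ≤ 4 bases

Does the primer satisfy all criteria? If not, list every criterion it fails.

Base counts: A=8, T=6, G=3, C=3 (length 20).
GC clamp: 3' end CAA has 1 G/C ✓
Tm: Tm = 2·14 + 4·6 = 52°C ✓
length: length 20 ✓
homopolymer run: longest run = 2 ✓

Meets all criteria.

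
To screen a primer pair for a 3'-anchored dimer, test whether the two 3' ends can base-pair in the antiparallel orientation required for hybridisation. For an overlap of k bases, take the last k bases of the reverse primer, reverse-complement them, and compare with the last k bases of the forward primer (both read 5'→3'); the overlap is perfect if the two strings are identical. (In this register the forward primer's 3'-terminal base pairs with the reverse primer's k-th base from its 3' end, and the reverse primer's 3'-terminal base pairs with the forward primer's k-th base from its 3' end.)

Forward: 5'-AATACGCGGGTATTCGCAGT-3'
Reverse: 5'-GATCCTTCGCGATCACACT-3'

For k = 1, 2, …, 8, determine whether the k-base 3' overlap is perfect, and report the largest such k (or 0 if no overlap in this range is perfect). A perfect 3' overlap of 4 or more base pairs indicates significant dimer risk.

Last 8 bases (5'→3') — forward …TTCGCAGT, reverse …ATCACACT.
Reverse complement of the reverse primer's last 8 bases: AGTGTGAT; its first k bases are the reverse complement of the reverse primer's last k bases, so a perfect k-base overlap needs the forward primer's last k bases to equal them.
Comparing (forward last k vs required): k=1: T vs A ✗; k=2: GT vs AG ✗; k=3: AGT vs AGT ✓; k=4: CAGT vs AGTG ✗; k=5: GCAGT vs AGTGT ✗; k=6: CGCAGT vs AGTGTG ✗; k=7: TCGCAGT vs AGTGTGA ✗; k=8: TTCGCAGT vs AGTGTGAT ✗.
Only k = 3 is perfect, so the longest perfect 3' overlap is 3.

Longest perfect overlap: 3 complementary base pairs; below the dimer-risk threshold (threshold 4).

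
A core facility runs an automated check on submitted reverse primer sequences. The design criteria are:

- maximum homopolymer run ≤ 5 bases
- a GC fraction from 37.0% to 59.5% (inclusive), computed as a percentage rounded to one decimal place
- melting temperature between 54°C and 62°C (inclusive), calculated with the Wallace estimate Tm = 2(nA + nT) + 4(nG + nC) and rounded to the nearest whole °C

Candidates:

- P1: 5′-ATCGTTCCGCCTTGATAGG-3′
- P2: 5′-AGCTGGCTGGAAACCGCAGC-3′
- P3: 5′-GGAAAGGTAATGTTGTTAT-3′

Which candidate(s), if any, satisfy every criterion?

P1 (19 nt, A=3 T=6 G=5 C=5): longest run = 2 ✓; GC 10/19 = 52.6% ✓; Tm = 2·9 + 4·10 = 58°C ✓ — passes.
P2 (20 nt, A=5 T=2 G=7 C=6): longest run = 3 ✓; GC 13/20 = 65.0%, outside 37.0–59.5% ✗; Tm = 2·7 + 4·13 = 66°C, outside 54–62°C ✗ — fails.
P3 (19 nt, A=6 T=7 G=6 C=0): longest run = 3 ✓; GC 6/19 = 31.6%, outside 37.0–59.5% ✗; Tm = 2·13 + 4·6 = 50°C, outside 54–62°C ✗ — fails.

P1 only.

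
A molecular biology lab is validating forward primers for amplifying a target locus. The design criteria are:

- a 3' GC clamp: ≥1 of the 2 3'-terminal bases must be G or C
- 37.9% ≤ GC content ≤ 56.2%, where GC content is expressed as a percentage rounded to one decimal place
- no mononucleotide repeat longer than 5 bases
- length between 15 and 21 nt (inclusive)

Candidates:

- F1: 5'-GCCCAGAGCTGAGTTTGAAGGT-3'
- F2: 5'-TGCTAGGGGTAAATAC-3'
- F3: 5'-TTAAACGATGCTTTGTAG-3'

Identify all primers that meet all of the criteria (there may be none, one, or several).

F2 only.

F1 (22 nt, A=5 T=5 G=8 C=4): 3' end GT has 1 G/C ✓; GC 12/22 = 54.5% ✓; longest run = 3 ✓; length 22, outside 15–21 ✗ — fails.
F2 (16 nt, A=5 T=4 G=5 C=2): 3' end AC has 1 G/C ✓; GC 7/16 = 43.8% ✓; longest run = 4 ✓; length 16 ✓ — passes.
F3 (18 nt, A=5 T=7 G=4 C=2): 3' end AG has 1 G/C ✓; GC 6/18 = 33.3%, outside 37.9–56.2% ✗; longest run = 3 ✓; length 18 ✓ — fails.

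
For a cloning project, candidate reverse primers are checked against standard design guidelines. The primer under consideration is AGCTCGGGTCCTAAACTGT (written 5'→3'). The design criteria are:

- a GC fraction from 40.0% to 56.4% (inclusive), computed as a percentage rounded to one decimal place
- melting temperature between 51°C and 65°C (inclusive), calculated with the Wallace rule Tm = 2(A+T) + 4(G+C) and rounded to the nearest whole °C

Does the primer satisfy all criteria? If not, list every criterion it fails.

Meets all criteria.

Base counts: A=4, T=5, G=5, C=5 (length 19).
GC content: GC 10/19 = 52.6% ✓
Tm: Tm = 2·9 + 4·10 = 58°C ✓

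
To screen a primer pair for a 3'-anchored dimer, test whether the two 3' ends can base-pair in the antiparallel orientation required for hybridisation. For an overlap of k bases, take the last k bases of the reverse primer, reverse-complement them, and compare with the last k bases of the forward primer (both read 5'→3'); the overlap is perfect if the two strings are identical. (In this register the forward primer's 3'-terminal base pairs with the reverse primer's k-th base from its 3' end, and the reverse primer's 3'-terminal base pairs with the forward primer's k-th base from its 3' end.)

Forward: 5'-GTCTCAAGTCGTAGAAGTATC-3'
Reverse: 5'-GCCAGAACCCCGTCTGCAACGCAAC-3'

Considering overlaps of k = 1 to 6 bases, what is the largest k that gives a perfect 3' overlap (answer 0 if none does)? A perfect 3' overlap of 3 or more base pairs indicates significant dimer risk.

Longest perfect overlap: 0 complementary base pairs; below the dimer-risk threshold (threshold 3).

Last 6 bases (5'→3') — forward …AGTATC, reverse …CGCAAC.
Reverse complement of the reverse primer's last 6 bases: GTTGCG; its first k bases are the reverse complement of the reverse primer's last k bases, so a perfect k-base overlap needs the forward primer's last k bases to equal them.
Comparing (forward last k vs required): k=1: C vs G ✗; k=2: TC vs GT ✗; k=3: ATC vs GTT ✗; k=4: TATC vs GTTG ✗; k=5: GTATC vs GTTGC ✗; k=6: AGTATC vs GTTGCG ✗.
No overlap length from 1 to 6 is perfect, so the longest perfect 3' overlap is 0.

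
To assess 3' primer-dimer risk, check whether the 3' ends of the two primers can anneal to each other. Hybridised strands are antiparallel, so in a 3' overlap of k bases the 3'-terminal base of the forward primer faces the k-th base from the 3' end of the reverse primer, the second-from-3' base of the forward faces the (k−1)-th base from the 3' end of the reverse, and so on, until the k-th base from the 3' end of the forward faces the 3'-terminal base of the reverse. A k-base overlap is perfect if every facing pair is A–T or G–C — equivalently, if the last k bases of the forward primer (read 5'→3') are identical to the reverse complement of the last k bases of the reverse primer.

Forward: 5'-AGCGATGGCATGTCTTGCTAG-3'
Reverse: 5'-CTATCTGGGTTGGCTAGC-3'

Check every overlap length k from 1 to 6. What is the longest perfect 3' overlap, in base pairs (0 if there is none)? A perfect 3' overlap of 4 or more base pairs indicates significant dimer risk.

Longest perfect overlap: 5 complementary base pairs; significant dimer risk (threshold 4).

Last 6 bases (5'→3') — forward …TGCTAG, reverse …GCTAGC.
Reverse complement of the reverse primer's last 6 bases: GCTAGC; its first k bases are the reverse complement of the reverse primer's last k bases, so a perfect k-base overlap needs the forward primer's last k bases to equal them.
Comparing (forward last k vs required): k=1: G vs G ✓; k=2: AG vs GC ✗; k=3: TAG vs GCT ✗; k=4: CTAG vs GCTA ✗; k=5: GCTAG vs GCTAG ✓; k=6: TGCTAG vs GCTAGC ✗.
Perfect overlaps at k = 1, 5; the largest is 5.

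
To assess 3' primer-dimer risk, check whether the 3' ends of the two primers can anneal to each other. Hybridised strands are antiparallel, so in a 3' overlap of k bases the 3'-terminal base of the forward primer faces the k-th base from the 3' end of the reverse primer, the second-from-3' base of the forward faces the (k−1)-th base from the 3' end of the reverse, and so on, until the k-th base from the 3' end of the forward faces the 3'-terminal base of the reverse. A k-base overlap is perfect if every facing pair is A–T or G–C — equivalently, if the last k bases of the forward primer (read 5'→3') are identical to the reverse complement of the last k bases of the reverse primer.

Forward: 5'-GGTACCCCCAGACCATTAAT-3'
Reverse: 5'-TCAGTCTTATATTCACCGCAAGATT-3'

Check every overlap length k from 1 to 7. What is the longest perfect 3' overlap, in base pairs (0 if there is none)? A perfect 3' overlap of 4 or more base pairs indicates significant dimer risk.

Longest perfect overlap: 3 complementary base pairs; below the dimer-risk threshold (threshold 4).

Last 7 bases (5'→3') — forward …CATTAAT, reverse …CAAGATT.
Reverse complement of the reverse primer's last 7 bases: AATCTTG; its first k bases are the reverse complement of the reverse primer's last k bases, so a perfect k-base overlap needs the forward primer's last k bases to equal them.
Comparing (forward last k vs required): k=1: T vs A ✗; k=2: AT vs AA ✗; k=3: AAT vs AAT ✓; k=4: TAAT vs AATC ✗; k=5: TTAAT vs AATCT ✗; k=6: ATTAAT vs AATCTT ✗; k=7: CATTAAT vs AATCTTG ✗.
Only k = 3 is perfect, so the longest perfect 3' overlap is 3.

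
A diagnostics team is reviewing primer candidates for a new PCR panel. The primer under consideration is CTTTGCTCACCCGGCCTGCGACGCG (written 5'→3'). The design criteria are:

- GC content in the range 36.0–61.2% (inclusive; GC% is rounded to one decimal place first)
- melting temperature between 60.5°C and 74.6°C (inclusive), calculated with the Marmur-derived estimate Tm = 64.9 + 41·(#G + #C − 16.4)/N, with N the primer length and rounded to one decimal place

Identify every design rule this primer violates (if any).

Base counts: A=2, T=5, G=7, C=11 (length 25).
GC content: GC 18/25 = 72.0%, outside 36.0–61.2% ✗
Tm: Tm = 64.9 + 41·(18 − 16.4)/25 = 67.5°C ✓

Fails: GC content.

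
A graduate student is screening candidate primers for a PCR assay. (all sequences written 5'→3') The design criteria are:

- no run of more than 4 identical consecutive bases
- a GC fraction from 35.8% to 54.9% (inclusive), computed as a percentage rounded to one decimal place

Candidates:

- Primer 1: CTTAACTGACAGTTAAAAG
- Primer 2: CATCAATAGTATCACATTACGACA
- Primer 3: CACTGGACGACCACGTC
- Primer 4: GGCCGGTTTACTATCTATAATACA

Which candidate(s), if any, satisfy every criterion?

Primer 4 only.

Primer 1 (19 nt, A=8 T=5 G=3 C=3): longest run = 4 ✓; GC 6/19 = 31.6%, outside 35.8–54.9% ✗ — fails.
Primer 2 (24 nt, A=10 T=6 G=2 C=6): longest run = 2 ✓; GC 8/24 = 33.3%, outside 35.8–54.9% ✗ — fails.
Primer 3 (17 nt, A=4 T=2 G=4 C=7): longest run = 2 ✓; GC 11/17 = 64.7%, outside 35.8–54.9% ✗ — fails.
Primer 4 (24 nt, A=7 T=8 G=4 C=5): longest run = 3 ✓; GC 9/24 = 37.5% ✓ — passes.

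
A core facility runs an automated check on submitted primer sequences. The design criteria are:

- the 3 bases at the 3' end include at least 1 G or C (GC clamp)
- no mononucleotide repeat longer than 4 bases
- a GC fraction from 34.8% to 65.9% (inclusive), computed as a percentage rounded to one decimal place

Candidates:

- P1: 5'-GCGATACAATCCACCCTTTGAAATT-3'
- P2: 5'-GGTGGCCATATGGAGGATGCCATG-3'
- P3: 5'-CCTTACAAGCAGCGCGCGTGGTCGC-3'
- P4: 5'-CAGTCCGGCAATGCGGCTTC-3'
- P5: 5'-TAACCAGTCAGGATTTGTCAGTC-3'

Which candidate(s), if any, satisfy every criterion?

P2, P4 and P5.

P1 (25 nt, A=8 T=7 G=3 C=7): 3' end ATT has 0 G/C, need ≥1 ✗; longest run = 3 ✓; GC 10/25 = 40.0% ✓ — fails.
P2 (24 nt, A=5 T=5 G=10 C=4): 3' end ATG has 1 G/C ✓; longest run = 2 ✓; GC 14/24 = 58.3% ✓ — passes.
P3 (25 nt, A=4 T=4 G=8 C=9): 3' end CGC has 3 G/C ✓; longest run = 2 ✓; GC 17/25 = 68.0%, outside 34.8–65.9% ✗ — fails.
P4 (20 nt, A=3 T=4 G=6 C=7): 3' end TTC has 1 G/C ✓; longest run = 2 ✓; GC 13/20 = 65.0% ✓ — passes.
P5 (23 nt, A=6 T=7 G=5 C=5): 3' end GTC has 2 G/C ✓; longest run = 3 ✓; GC 10/23 = 43.5% ✓ — passes.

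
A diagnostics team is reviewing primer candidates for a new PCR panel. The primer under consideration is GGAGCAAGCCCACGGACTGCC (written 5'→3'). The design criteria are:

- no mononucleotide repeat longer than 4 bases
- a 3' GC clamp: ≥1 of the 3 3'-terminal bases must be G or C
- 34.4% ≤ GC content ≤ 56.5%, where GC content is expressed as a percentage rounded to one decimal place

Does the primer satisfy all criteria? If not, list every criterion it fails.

Base counts: A=5, T=1, G=7, C=8 (length 21).
homopolymer run: longest run = 3 ✓
GC clamp: 3' end GCC has 3 G/C ✓
GC content: GC 15/21 = 71.4%, outside 34.4–56.5% ✗

Fails: GC content.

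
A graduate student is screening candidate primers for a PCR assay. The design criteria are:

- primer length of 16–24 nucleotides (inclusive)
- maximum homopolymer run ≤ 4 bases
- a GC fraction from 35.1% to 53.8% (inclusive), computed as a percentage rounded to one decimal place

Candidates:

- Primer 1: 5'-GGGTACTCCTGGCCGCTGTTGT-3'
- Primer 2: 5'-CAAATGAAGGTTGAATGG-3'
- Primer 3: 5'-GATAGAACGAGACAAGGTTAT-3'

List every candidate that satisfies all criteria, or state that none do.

Primer 1 (22 nt, A=1 T=7 G=8 C=6): length 22 ✓; longest run = 3 ✓; GC 14/22 = 63.6%, outside 35.1–53.8% ✗ — fails.
Primer 2 (18 nt, A=7 T=4 G=6 C=1): length 18 ✓; longest run = 3 ✓; GC 7/18 = 38.9% ✓ — passes.
Primer 3 (21 nt, A=9 T=4 G=6 C=2): length 21 ✓; longest run = 2 ✓; GC 8/21 = 38.1% ✓ — passes.

Primer 2 and Primer 3.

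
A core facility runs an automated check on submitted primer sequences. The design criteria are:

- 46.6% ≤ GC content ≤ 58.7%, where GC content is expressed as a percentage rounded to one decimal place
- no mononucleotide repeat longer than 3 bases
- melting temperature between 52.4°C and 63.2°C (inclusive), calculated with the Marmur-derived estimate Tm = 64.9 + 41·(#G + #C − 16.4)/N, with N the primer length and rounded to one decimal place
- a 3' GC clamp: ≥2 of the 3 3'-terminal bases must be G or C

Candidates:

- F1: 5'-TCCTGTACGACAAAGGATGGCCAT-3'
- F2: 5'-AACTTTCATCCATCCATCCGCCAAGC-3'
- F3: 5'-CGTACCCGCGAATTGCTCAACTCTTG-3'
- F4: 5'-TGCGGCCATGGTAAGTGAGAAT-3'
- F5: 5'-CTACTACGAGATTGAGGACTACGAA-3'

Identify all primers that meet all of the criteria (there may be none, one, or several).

F1 (24 nt, A=7 T=5 G=6 C=6): GC 12/24 = 50.0% ✓; longest run = 3 ✓; Tm = 64.9 + 41·(12 − 16.4)/24 = 57.4°C ✓; 3' end CAT has 1 G/C, need ≥2 ✗ — fails.
F2 (26 nt, A=7 T=6 G=2 C=11): GC 13/26 = 50.0% ✓; longest run = 3 ✓; Tm = 64.9 + 41·(13 − 16.4)/26 = 59.5°C ✓; 3' end AGC has 2 G/C ✓ — passes.
F3 (26 nt, A=5 T=7 G=5 C=9): GC 14/26 = 53.8% ✓; longest run = 3 ✓; Tm = 64.9 + 41·(14 − 16.4)/26 = 61.1°C ✓; 3' end TTG has 1 G/C, need ≥2 ✗ — fails.
F4 (22 nt, A=6 T=5 G=8 C=3): GC 11/22 = 50.0% ✓; longest run = 2 ✓; Tm = 64.9 + 41·(11 − 16.4)/22 = 54.8°C ✓; 3' end AAT has 0 G/C, need ≥2 ✗ — fails.
F5 (25 nt, A=9 T=5 G=6 C=5): GC 11/25 = 44.0%, outside 46.6–58.7% ✗; longest run = 2 ✓; Tm = 64.9 + 41·(11 − 16.4)/25 = 56.0°C ✓; 3' end GAA has 1 G/C, need ≥2 ✗ — fails.

F2 only.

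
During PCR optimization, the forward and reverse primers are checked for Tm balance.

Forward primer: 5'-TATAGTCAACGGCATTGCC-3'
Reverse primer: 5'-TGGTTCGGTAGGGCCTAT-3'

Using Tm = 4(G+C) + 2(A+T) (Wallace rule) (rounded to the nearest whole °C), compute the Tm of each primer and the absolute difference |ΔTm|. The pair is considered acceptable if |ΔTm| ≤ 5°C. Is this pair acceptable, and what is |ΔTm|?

Forward: A=5 T=5 G=4 C=5 → Tm = 2·10 + 4·9 = 56°C.
Reverse: A=2 T=6 G=7 C=3 → Tm = 2·8 + 4·10 = 56°C.
|ΔTm| = |56 − 56| = 0°C, ≤ 5°C.

|ΔTm| = 0°C; the pair is acceptable.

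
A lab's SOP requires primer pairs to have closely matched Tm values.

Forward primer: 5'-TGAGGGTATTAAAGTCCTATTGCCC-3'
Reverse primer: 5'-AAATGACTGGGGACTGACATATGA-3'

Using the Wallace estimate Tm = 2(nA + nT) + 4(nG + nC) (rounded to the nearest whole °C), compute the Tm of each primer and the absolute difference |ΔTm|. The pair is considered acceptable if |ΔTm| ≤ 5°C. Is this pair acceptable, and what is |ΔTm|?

Forward: A=6 T=8 G=6 C=5 → Tm = 2·14 + 4·11 = 72°C.
Reverse: A=9 T=5 G=7 C=3 → Tm = 2·14 + 4·10 = 68°C.
|ΔTm| = |72 − 68| = 4°C, ≤ 5°C.

|ΔTm| = 4°C; the pair is acceptable.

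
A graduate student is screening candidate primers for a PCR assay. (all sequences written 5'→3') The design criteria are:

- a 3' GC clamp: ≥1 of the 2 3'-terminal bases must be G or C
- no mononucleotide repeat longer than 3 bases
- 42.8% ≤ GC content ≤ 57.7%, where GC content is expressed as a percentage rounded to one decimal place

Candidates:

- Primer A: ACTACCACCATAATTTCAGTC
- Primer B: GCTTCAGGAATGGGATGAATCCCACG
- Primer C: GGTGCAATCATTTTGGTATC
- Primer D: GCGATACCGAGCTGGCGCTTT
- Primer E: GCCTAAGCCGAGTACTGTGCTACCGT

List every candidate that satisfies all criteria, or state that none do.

Primer A (21 nt, A=7 T=6 G=1 C=7): 3' end TC has 1 G/C ✓; longest run = 3 ✓; GC 8/21 = 38.1%, outside 42.8–57.7% ✗ — fails.
Primer B (26 nt, A=7 T=5 G=8 C=6): 3' end CG has 2 G/C ✓; longest run = 3 ✓; GC 14/26 = 53.8% ✓ — passes.
Primer C (20 nt, A=4 T=8 G=5 C=3): 3' end TC has 1 G/C ✓; longest run = 4, exceeds 3 ✗; GC 8/20 = 40.0%, outside 42.8–57.7% ✗ — fails.
Primer D (21 nt, A=3 T=5 G=7 C=6): 3' end TT has 0 G/C, need ≥1 ✗; longest run = 3 ✓; GC 13/21 = 61.9%, outside 42.8–57.7% ✗ — fails.
Primer E (26 nt, A=5 T=6 G=7 C=8): 3' end GT has 1 G/C ✓; longest run = 2 ✓; GC 15/26 = 57.7% ✓ — passes.

Primer B and Primer E.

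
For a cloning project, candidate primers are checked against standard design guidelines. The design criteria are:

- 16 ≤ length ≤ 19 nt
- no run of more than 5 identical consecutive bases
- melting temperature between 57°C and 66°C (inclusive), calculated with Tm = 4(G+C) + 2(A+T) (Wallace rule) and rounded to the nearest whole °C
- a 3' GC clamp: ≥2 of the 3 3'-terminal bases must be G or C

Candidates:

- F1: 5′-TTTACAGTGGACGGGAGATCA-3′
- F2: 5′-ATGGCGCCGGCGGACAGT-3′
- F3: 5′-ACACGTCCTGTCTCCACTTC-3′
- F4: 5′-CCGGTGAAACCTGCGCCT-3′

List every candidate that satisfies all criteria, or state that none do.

F4 only.

F1 (21 nt, A=6 T=5 G=7 C=3): length 21, outside 16–19 ✗; longest run = 3 ✓; Tm = 2·11 + 4·10 = 62°C ✓; 3' end TCA has 1 G/C, need ≥2 ✗ — fails.
F2 (18 nt, A=3 T=2 G=8 C=5): length 18 ✓; longest run = 2 ✓; Tm = 2·5 + 4·13 = 62°C ✓; 3' end AGT has 1 G/C, need ≥2 ✗ — fails.
F3 (20 nt, A=3 T=6 G=2 C=9): length 20, outside 16–19 ✗; longest run = 2 ✓; Tm = 2·9 + 4·11 = 62°C ✓; 3' end TTC has 1 G/C, need ≥2 ✗ — fails.
F4 (18 nt, A=3 T=3 G=5 C=7): length 18 ✓; longest run = 3 ✓; Tm = 2·6 + 4·12 = 60°C ✓; 3' end CCT has 2 G/C ✓ — passes.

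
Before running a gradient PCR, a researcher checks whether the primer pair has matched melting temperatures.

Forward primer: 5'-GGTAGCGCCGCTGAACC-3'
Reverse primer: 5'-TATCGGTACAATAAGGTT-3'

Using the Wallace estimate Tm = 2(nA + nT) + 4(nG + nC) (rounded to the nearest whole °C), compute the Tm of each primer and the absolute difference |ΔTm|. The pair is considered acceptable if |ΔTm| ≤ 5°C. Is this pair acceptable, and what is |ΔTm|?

Forward: A=3 T=2 G=6 C=6 → Tm = 2·5 + 4·12 = 58°C.
Reverse: A=6 T=6 G=4 C=2 → Tm = 2·12 + 4·6 = 48°C.
|ΔTm| = |58 − 48| = 10°C, > 5°C.

|ΔTm| = 10°C; the pair is not acceptable.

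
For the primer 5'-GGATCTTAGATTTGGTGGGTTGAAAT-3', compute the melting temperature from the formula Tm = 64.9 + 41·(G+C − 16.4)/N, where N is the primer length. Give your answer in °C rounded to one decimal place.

Base counts: A=6, T=10, G=9, C=1; G+C = 10, N = 26.
Tm = 64.9 + 41·(10 − 16.4)/26 = 64.9 + -262.40/26 = 54.8°C.

54.8°C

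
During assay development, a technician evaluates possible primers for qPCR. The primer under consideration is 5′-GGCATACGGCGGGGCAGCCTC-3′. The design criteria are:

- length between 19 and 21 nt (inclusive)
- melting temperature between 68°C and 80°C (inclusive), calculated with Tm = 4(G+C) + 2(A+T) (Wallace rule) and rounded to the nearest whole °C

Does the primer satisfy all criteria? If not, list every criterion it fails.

Base counts: A=3, T=2, G=9, C=7 (length 21).
length: length 21 ✓
Tm: Tm = 2·5 + 4·16 = 74°C ✓

Meets all criteria.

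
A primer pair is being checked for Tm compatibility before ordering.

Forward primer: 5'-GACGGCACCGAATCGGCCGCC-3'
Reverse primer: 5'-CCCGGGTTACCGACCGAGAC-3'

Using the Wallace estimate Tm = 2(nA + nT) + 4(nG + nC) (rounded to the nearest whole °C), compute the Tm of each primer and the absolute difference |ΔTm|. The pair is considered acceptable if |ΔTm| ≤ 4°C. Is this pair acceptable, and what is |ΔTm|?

Forward: A=4 T=1 G=7 C=9 → Tm = 2·5 + 4·16 = 74°C.
Reverse: A=4 T=2 G=6 C=8 → Tm = 2·6 + 4·14 = 68°C.
|ΔTm| = |74 − 68| = 6°C, > 4°C.

|ΔTm| = 6°C; the pair is not acceptable.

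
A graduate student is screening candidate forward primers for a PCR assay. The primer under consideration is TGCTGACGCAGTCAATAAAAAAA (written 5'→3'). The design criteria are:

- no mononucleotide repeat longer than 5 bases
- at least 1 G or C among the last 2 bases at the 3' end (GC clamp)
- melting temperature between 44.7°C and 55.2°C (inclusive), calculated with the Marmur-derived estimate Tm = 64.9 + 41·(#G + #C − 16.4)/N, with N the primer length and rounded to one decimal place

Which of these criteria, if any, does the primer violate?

Fails: homopolymer run, GC clamp.

Base counts: A=11, T=4, G=4, C=4 (length 23).
homopolymer run: longest run = 7, exceeds 5 ✗
GC clamp: 3' end AA has 0 G/C, need ≥1 ✗
Tm: Tm = 64.9 + 41·(8 − 16.4)/23 = 49.9°C ✓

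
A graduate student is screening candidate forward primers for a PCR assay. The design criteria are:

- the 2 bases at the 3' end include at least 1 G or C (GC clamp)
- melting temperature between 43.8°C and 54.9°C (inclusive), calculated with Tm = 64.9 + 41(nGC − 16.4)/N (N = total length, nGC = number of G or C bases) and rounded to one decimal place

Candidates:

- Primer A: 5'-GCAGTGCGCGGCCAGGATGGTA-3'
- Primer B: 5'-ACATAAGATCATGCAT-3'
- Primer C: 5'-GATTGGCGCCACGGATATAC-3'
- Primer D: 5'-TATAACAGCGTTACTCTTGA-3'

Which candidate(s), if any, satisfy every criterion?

Primer A (22 nt, A=4 T=3 G=10 C=5): 3' end TA has 0 G/C, need ≥1 ✗; Tm = 64.9 + 41·(15 − 16.4)/22 = 62.3°C, outside 43.8–54.9°C ✗ — fails.
Primer B (16 nt, A=7 T=4 G=2 C=3): 3' end AT has 0 G/C, need ≥1 ✗; Tm = 64.9 + 41·(5 − 16.4)/16 = 35.7°C, outside 43.8–54.9°C ✗ — fails.
Primer C (20 nt, A=5 T=4 G=6 C=5): 3' end AC has 1 G/C ✓; Tm = 64.9 + 41·(11 − 16.4)/20 = 53.8°C ✓ — passes.
Primer D (20 nt, A=6 T=7 G=3 C=4): 3' end GA has 1 G/C ✓; Tm = 64.9 + 41·(7 − 16.4)/20 = 45.6°C ✓ — passes.

Primer C and Primer D.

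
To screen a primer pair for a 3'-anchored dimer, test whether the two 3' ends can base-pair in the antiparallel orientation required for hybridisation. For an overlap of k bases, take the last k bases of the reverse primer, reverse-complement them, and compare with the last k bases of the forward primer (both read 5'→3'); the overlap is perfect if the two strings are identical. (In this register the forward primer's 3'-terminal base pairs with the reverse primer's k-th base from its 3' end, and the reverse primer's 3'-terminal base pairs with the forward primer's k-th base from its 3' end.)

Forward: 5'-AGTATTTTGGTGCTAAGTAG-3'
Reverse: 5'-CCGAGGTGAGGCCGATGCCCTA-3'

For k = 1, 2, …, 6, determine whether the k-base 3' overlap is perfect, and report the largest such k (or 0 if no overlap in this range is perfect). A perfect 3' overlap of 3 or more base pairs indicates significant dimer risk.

Last 6 bases (5'→3') — forward …AAGTAG, reverse …GCCCTA.
Reverse complement of the reverse primer's last 6 bases: TAGGGC; its first k bases are the reverse complement of the reverse primer's last k bases, so a perfect k-base overlap needs the forward primer's last k bases to equal them.
Comparing (forward last k vs required): k=1: G vs T ✗; k=2: AG vs TA ✗; k=3: TAG vs TAG ✓; k=4: GTAG vs TAGG ✗; k=5: AGTAG vs TAGGG ✗; k=6: AAGTAG vs TAGGGC ✗.
Only k = 3 is perfect, so the longest perfect 3' overlap is 3.

Longest perfect overlap: 3 complementary base pairs; significant dimer risk (threshold 3).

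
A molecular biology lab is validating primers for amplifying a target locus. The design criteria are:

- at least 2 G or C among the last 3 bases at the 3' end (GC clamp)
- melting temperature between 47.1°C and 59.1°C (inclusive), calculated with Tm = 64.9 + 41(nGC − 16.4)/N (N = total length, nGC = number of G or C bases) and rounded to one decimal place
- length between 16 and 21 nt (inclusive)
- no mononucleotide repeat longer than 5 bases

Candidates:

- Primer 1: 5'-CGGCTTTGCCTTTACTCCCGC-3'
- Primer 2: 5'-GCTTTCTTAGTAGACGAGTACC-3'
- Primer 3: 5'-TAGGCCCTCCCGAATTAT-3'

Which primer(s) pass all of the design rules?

Primer 1 (21 nt, A=1 T=7 G=4 C=9): 3' end CGC has 3 G/C ✓; Tm = 64.9 + 41·(13 − 16.4)/21 = 58.3°C ✓; length 21 ✓; longest run = 3 ✓ — passes.
Primer 2 (22 nt, A=5 T=7 G=5 C=5): 3' end ACC has 2 G/C ✓; Tm = 64.9 + 41·(10 − 16.4)/22 = 53.0°C ✓; length 22, outside 16–21 ✗; longest run = 3 ✓ — fails.
Primer 3 (18 nt, A=4 T=5 G=3 C=6): 3' end TAT has 0 G/C, need ≥2 ✗; Tm = 64.9 + 41·(9 − 16.4)/18 = 48.0°C ✓; length 18 ✓; longest run = 3 ✓ — fails.

Primer 1 only.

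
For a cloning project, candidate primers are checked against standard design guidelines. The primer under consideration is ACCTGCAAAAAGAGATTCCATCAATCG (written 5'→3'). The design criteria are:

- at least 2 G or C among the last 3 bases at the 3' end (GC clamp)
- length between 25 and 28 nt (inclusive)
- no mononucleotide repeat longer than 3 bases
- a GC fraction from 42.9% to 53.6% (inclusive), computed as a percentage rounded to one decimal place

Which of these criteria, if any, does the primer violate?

Fails: homopolymer run, GC content.

Base counts: A=11, T=5, G=4, C=7 (length 27).
GC clamp: 3' end TCG has 2 G/C ✓
length: length 27 ✓
homopolymer run: longest run = 5, exceeds 3 ✗
GC content: GC 11/27 = 40.7%, outside 42.9–53.6% ✗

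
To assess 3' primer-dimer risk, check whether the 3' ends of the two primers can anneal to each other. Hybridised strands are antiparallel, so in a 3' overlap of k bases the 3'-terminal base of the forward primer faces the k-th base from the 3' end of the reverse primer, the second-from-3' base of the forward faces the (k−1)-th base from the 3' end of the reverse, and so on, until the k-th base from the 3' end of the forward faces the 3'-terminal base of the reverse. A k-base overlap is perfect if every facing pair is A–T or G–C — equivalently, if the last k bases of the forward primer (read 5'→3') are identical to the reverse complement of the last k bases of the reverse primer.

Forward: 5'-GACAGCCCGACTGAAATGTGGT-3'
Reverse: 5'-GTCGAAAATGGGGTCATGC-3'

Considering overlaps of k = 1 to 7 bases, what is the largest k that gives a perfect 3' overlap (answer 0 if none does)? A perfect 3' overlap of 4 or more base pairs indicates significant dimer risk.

Last 7 bases (5'→3') — forward …ATGTGGT, reverse …GTCATGC.
Reverse complement of the reverse primer's last 7 bases: GCATGAC; its first k bases are the reverse complement of the reverse primer's last k bases, so a perfect k-base overlap needs the forward primer's last k bases to equal them.
Comparing (forward last k vs required): k=1: T vs G ✗; k=2: GT vs GC ✗; k=3: GGT vs GCA ✗; k=4: TGGT vs GCAT ✗; k=5: GTGGT vs GCATG ✗; k=6: TGTGGT vs GCATGA ✗; k=7: ATGTGGT vs GCATGAC ✗.
No overlap length from 1 to 7 is perfect, so the longest perfect 3' overlap is 0.

Longest perfect overlap: 0 complementary base pairs; below the dimer-risk threshold (threshold 4).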